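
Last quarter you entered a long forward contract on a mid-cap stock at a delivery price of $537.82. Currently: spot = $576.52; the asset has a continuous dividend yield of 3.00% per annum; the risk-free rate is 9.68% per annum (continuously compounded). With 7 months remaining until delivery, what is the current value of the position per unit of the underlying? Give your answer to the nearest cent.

Current fair forward for the remaining 7 months: F = S·e^((r − q)·T), (r − q) = 0.0968 − 0.0300 = 0.0668
F = 576.52 · e^(0.0668 × 7/12) = 576.52 × 1.039736 = 599.4286
Value of long forward = (F − K)·e^(−rT) = (599.4286 − 537.82) · e^(−0.0968·7/12)
= 61.6086 × 0.945098 = 58.23

$58.23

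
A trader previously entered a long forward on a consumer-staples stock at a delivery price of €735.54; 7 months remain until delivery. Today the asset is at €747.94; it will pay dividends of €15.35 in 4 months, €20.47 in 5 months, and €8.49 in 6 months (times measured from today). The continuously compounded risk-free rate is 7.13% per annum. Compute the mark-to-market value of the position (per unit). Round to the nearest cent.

-€0.69

PV(remaining dividends) I = 15.35·e^(−0.0713·4/12) + 20.47·e^(−0.0713·5/12) + 8.49·e^(−0.0713·6/12) = 43.0530
Current forward F = (S − I)·e^(rT) = (747.94 − 43.0530)·e^(0.0713·7/12) = 704.8870 × 1.042469 = 734.8228
Value (long) = (F − K)·e^(−rT) = (734.8228 − 735.54) × 0.959261 = -0.6880
Value = -€0.69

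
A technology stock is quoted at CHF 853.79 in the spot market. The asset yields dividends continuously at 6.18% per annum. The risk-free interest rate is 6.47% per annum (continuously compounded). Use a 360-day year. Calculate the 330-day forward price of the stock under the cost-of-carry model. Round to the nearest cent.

CHF 856.06

F = S·e^((r − q)T) = 853.79 · e^((0.0647 − 0.0618) × 330/360)
= 853.79 · e^0.002658 = 853.79 × 1.002662
F = CHF 856.06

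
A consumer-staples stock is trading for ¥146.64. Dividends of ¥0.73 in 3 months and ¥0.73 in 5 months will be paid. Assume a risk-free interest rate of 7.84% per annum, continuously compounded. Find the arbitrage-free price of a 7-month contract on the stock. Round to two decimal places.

¥152.01

PV(dividends) I = 0.73·e^(−0.0784·3/12) + 0.73·e^(−0.0784·5/12)
I = 0.7158 + 0.7065 = 1.4223
F = (S − I)·e^(rT) = (146.64 − 1.4223) · e^(0.0784·7/12)
= 145.2177 · e^0.045733 = 145.2177 × 1.046795 = ¥152.01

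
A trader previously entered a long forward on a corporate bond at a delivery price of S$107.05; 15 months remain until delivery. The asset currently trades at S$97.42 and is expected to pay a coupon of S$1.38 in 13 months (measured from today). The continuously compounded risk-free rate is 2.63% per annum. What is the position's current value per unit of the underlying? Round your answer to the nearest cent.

PV(remaining coupons) I = 1.38·e^(−0.0263·13/12) = 1.3412
Current forward F = (S − I)·e^(rT) = (97.42 − 1.3412)·e^(0.0263·15/12) = 96.0788 × 1.033421 = 99.2898
Value (long) = (F − K)·e^(−rT) = (99.2898 − 107.05) × 0.967660 = -7.5092
Value = -S$7.51

-S$7.51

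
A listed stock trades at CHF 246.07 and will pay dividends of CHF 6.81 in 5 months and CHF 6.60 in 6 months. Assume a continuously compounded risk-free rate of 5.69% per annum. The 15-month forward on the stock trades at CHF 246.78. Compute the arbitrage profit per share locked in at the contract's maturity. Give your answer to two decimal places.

CHF 3.40 per share

PV(dividends) I = 6.81·e^(−0.0569·5/12) + 6.60·e^(−0.0569·6/12) = 13.0653
Fair forward F* = (S − I)·e^(rT) = (246.07 − 13.0653)·e^0.071125 = 233.0047 × 1.073715 = 250.1806
Market CHF 246.78 < fair 250.1806: forward underpriced → reverse cash-and-carry (short the stock, invest proceeds at r, pay the dividends, go long the forward).
Profit at T = |F_mkt − F*| = |246.78 − 250.1806| = CHF 3.40 per share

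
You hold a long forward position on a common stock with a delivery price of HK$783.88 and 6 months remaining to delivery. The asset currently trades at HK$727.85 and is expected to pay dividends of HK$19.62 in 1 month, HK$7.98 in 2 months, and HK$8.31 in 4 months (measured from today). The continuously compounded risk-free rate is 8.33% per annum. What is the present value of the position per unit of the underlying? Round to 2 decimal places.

-HK$59.49

PV(remaining dividends) I = 19.62·e^(−0.0833·1/12) + 7.98·e^(−0.0833·2/12) + 8.31·e^(−0.0833·4/12) = 35.4367
Current forward F = (S − I)·e^(rT) = (727.85 − 35.4367)·e^(0.0833·6/12) = 692.4133 × 1.042530 = 721.8616
Value (long) = (F − K)·e^(−rT) = (721.8616 − 783.88) × 0.959205 = -59.4884
Value = -HK$59.49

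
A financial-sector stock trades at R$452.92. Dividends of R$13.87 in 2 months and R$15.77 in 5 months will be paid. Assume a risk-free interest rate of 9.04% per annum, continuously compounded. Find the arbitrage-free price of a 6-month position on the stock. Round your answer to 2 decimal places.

PV(dividends) I = 13.87·e^(−0.0904·2/12) + 15.77·e^(−0.0904·5/12)
I = 13.6626 + 15.1870 = 28.8496
F = (S − I)·e^(rT) = (452.92 − 28.8496) · e^(0.0904·6/12)
= 424.0704 · e^0.045200 = 424.0704 × 1.046237 = R$443.68

R$443.68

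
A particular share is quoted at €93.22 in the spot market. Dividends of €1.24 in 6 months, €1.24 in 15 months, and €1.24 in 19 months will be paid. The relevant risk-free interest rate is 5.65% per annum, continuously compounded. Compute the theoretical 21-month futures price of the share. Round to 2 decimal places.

PV(dividends) I = 1.24·e^(−0.0565·6/12) + 1.24·e^(−0.0565·15/12) + 1.24·e^(−0.0565·19/12)
I = 1.2055 + 1.1554 + 1.1339 = 3.4948
F = (S − I)·e^(rT) = (93.22 − 3.4948) · e^(0.0565·21/12)
= 89.7252 · e^0.098875 = 89.7252 × 1.103928 = €99.05

€99.05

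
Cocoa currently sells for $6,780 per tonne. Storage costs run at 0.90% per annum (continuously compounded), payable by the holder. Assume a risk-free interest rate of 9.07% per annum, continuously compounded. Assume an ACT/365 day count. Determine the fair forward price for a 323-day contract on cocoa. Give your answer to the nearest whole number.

Net carry = r + u − y = 0.0907 + 0.0090 − 0.0000 = 0.0997
F = S·e^((r+u−y)T) = 6780 · e^(0.0997 × 323/365) = 6780 · e^0.088228
= 6780 × 1.092237 = $7,405 per tonne

$7,405 per tonne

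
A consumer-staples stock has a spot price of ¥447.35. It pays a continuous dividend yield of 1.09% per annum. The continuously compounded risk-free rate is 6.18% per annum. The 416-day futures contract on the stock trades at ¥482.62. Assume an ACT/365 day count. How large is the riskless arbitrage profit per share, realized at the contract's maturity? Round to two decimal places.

Fair futures: F* = S·e^(carry·T), with carry = (r − q) = 0.0618 − 0.0109 = 0.0509
F* = 447.35 · e^(0.0509 × 416/365) = 447.35 · e^0.058012 = 447.35 × 1.059728 = ¥474.0693
Market ¥482.62 > fair ¥474.0693: forward overpriced → cash-and-carry (buy spot, short the forward).
At maturity, profit = |F_mkt − F*| = |482.62 − 474.0693| = ¥8.55 per share

¥8.55 per share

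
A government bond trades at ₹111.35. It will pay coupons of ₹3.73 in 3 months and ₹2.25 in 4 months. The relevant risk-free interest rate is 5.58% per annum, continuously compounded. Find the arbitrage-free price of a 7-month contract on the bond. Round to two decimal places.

PV(coupons) I = 3.73·e^(−0.0558·3/12) + 2.25·e^(−0.0558·4/12)
I = 3.6783 + 2.2085 = 5.8868
F = (S − I)·e^(rT) = (111.35 − 5.8868) · e^(0.0558·7/12)
= 105.4632 · e^0.032550 = 105.4632 × 1.033086 = ₹108.95

₹108.95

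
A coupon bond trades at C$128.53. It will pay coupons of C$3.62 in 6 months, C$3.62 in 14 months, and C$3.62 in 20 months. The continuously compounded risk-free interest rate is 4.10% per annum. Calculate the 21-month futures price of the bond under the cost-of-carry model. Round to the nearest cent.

PV(coupons) I = 3.62·e^(−0.0410·6/12) + 3.62·e^(−0.0410·14/12) + 3.62·e^(−0.0410·20/12)
I = 3.5465 + 3.4509 + 3.3809 = 10.3783
F = (S − I)·e^(rT) = (128.53 − 10.3783) · e^(0.0410·21/12)
= 118.1517 · e^0.071750 = 118.1517 × 1.074387 = C$126.94

C$126.94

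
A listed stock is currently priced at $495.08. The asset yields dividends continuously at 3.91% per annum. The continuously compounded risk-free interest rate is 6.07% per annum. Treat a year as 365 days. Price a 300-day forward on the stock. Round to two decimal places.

F = S·e^((r − q)T) = 495.08 · e^((0.0607 − 0.0391) × 300/365)
= 495.08 · e^0.017753 = 495.08 × 1.017912
F = $503.95

$503.95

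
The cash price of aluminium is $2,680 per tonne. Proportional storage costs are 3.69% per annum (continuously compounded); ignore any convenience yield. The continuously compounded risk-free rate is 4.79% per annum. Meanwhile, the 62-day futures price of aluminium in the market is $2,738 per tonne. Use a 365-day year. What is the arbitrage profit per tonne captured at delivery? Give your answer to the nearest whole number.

Fair futures: F* = S·e^(carry·T), with carry = (r + u) = 0.0479 + 0.0369 = 0.0848
F* = 2680 · e^(0.0848 × 62/365) = 2680 · e^0.014404 = 2680 × 1.014508 = $2718.8814
Market $2738 > fair $2718.8814: forward overpriced → cash-and-carry (buy spot, short the forward).
At maturity, profit = |F_mkt − F*| = |2738 − 2718.8814| = $19 per tonne

$19 per tonne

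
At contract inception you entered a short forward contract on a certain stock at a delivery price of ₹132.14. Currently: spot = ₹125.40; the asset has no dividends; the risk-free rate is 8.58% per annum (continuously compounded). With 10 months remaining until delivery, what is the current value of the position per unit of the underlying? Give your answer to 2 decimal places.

Current fair forward for the remaining 10 months: F = S·e^(r·T), r = 0.0858
F = 125.40 · e^(0.0858 × 10/12) = 125.40 × 1.074118 = 134.6944
Value of long forward = (F − K)·e^(−rT) = (134.6944 − 132.14) · e^(−0.0858·10/12)
= 2.5544 × 0.930996 = 2.38
Short position value = −(long value) = -₹2.38

-₹2.38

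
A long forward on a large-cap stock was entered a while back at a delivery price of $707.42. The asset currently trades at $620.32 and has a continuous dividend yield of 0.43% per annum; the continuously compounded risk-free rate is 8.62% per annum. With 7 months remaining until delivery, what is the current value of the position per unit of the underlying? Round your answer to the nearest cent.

Current fair forward for the remaining 7 months: F = S·e^((r − q)·T), (r − q) = 0.0862 − 0.0043 = 0.0819
F = 620.32 · e^(0.0819 × 7/12) = 620.32 × 1.048935 = 650.6754
Value of long forward = (F − K)·e^(−rT) = (650.6754 − 707.42) · e^(−0.0862·7/12)
= -56.7446 × 0.950960 = -53.96

-$53.96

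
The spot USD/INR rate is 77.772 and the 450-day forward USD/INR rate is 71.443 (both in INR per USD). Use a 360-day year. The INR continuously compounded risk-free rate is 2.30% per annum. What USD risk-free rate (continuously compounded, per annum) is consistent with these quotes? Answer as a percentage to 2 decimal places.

9.09%

F = S·e^((r_INR − r_USD)T) ⇒ r_USD = r_INR − ln(F/S)/T
ln(71.443/77.772) = -0.084882; /(450/360) = -0.067906
r_USD = 0.0230 + 0.067906 = 0.090906
r_USD = 9.09%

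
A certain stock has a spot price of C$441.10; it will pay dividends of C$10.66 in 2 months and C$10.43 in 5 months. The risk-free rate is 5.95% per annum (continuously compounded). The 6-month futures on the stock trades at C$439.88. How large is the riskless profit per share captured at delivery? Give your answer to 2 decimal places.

PV(dividends) I = 10.66·e^(−0.0595·2/12) + 10.43·e^(−0.0595·5/12) = 20.7294
Fair futures F* = (S − I)·e^(rT) = (441.10 − 20.7294)·e^0.029750 = 420.3706 × 1.030197 = 433.0645
Market C$439.88 > fair 433.0645: forward overpriced → cash-and-carry (borrow at r, buy the stock and collect the dividends, short the forward).
Profit at T = |F_mkt − F*| = |439.88 − 433.0645| = C$6.82 per share

C$6.82 per share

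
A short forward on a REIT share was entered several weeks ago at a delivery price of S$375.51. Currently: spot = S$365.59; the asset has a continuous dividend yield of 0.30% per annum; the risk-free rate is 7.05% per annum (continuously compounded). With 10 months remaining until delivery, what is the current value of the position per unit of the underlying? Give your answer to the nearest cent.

Current fair forward for the remaining 10 months: F = S·e^((r − q)·T), (r − q) = 0.0705 − 0.0030 = 0.0675
F = 365.59 · e^(0.0675 × 10/12) = 365.59 × 1.057862 = 386.7438
Value of long forward = (F − K)·e^(−rT) = (386.7438 − 375.51) · e^(−0.0705·10/12)
= 11.2338 × 0.942942 = 10.59
Short position value = −(long value) = -S$10.59

-S$10.59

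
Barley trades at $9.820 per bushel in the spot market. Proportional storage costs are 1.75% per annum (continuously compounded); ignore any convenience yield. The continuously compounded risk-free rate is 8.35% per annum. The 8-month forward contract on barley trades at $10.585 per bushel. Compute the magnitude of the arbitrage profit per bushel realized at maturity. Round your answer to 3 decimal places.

Fair forward: F* = S·e^(carry·T), with carry = (r + u) = 0.0835 + 0.0175 = 0.1010
F* = 9.820 · e^(0.1010 × 8/12) = 9.820 · e^0.067333 = 9.820 × 1.069652 = $10.5040
Market $10.585 > fair $10.5040: forward overpriced → cash-and-carry (buy spot, short the forward).
At maturity, profit = |F_mkt − F*| = |10.585 − 10.5040| = $0.081 per bushel

$0.081 per bushel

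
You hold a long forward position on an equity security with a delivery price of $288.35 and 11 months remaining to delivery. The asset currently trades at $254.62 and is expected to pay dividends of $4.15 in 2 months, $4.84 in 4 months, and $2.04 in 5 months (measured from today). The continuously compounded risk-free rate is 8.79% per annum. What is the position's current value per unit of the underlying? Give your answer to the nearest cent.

PV(remaining dividends) I = 4.15·e^(−0.0879·2/12) + 4.84·e^(−0.0879·4/12) + 2.04·e^(−0.0879·5/12) = 10.7565
Current forward F = (S − I)·e^(rT) = (254.62 − 10.7565)·e^(0.0879·11/12) = 243.8635 × 1.083910 = 264.3261
Value (long) = (F − K)·e^(−rT) = (264.3261 − 288.35) × 0.922586 = -22.1641
Value = -$22.16

-$22.16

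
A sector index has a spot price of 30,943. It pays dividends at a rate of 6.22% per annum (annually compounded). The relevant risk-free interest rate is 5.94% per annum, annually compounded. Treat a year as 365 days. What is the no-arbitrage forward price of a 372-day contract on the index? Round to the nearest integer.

F = S · (1+r)^T / (1+q)^T
= 30943 × 1.060573 / 1.063430 = 30943 × 0.997313
F = 30,860

30,860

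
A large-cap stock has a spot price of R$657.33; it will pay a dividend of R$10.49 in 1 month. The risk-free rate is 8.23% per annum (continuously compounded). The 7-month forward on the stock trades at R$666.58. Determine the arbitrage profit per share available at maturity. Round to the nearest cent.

PV(dividends) I = 10.49·e^(−0.0823·1/12) = 10.4183
Fair forward F* = (S − I)·e^(rT) = (657.33 − 10.4183)·e^0.048008 = 646.9117 × 1.049179 = 678.7262
Market R$666.58 < fair 678.7262: forward underpriced → reverse cash-and-carry (short the stock, invest proceeds at r, pay the dividends, go long the forward).
Profit at T = |F_mkt − F*| = |666.58 − 678.7262| = R$12.15 per share

R$12.15 per share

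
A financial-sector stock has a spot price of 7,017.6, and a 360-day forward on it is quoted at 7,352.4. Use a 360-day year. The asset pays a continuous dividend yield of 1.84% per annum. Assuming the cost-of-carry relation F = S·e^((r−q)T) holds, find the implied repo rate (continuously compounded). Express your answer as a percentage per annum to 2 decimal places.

From F = S·e^((r−q)T): (r − q) = ln(F/S)/T
ln(7352.4/7017.6) = ln(1.047709) = 0.046606
(r − q) = 0.046606 / (360/360) = 0.046606
r = ln(F/S)/T + q = 0.046606 + 0.0184 = 0.065006
r = 6.50%

6.50%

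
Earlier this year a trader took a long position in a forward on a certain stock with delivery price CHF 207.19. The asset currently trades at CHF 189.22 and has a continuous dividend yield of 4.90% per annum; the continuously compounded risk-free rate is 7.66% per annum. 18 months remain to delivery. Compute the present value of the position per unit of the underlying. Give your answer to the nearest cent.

-CHF 8.89

Current fair forward for the remaining 18 months: F = S·e^((r − q)·T), (r − q) = 0.0766 − 0.0490 = 0.0276
F = 189.22 · e^(0.0276 × 18/12) = 189.22 × 1.042269 = 197.2181
Value of long forward = (F − K)·e^(−rT) = (197.2181 − 207.19) · e^(−0.0766·18/12)
= -9.9719 × 0.891455 = -8.89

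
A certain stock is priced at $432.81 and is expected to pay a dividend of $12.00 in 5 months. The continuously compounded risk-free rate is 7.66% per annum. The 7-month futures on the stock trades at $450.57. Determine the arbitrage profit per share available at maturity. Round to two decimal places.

PV(dividends) I = 12.00·e^(−0.0766·5/12) = 11.6230
Fair futures F* = (S − I)·e^(rT) = (432.81 − 11.6230)·e^0.044683 = 421.1870 × 1.045696 = 440.4336
Market $450.57 > fair 440.4336: forward overpriced → cash-and-carry (borrow at r, buy the stock and collect the dividends, short the forward).
Profit at T = |F_mkt − F*| = |450.57 − 440.4336| = $10.14 per share

$10.14 per share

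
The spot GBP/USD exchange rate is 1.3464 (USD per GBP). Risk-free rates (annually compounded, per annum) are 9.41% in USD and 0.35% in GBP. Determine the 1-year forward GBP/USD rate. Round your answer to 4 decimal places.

By covered interest parity, F = S · (1+r_USD)^T / (1+r_GBP)^T
= 1.3464 × 1.094100 / 1.003500 = 1.3464 × 1.090284
F = 1.4680 USD per GBP

1.4680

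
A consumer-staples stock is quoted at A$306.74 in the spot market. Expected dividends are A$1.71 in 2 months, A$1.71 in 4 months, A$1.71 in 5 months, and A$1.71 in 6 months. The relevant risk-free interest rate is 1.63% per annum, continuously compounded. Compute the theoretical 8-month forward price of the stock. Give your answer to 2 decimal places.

A$303.22

PV(dividends) I = 1.71·e^(−0.0163·2/12) + 1.71·e^(−0.0163·4/12) + 1.71·e^(−0.0163·5/12) + 1.71·e^(−0.0163·6/12)
I = 1.7054 + 1.7007 + 1.6984 + 1.6961 = 6.8006
F = (S − I)·e^(rT) = (306.74 − 6.8006) · e^(0.0163·8/12)
= 299.9394 · e^0.010867 = 299.9394 × 1.010926 = A$303.22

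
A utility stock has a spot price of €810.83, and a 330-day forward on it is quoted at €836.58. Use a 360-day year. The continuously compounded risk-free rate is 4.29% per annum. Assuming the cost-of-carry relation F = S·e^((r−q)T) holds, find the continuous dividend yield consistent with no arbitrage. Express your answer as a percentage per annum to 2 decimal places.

From F = S·e^((r−q)T): (r − q) = ln(F/S)/T
ln(836.58/810.83) = ln(1.031758) = 0.031264
(r − q) = 0.031264 / (330/360) = 0.034106
q = r − ln(F/S)/T = 0.0429 − 0.034106 = 0.008794
q = 0.88%

0.88%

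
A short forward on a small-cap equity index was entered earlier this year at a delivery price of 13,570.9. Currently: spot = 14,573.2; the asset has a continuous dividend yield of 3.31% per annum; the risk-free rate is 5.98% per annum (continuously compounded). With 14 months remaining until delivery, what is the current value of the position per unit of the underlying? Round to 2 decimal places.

Current fair forward for the remaining 14 months: F = S·e^((r − q)·T), (r − q) = 0.0598 − 0.0331 = 0.0267
F = 14573.2 · e^(0.0267 × 14/12) = 14573.2 × 1.03164024 = 15034.2995
Value of long forward = (F − K)·e^(−rT) = (15034.2995 − 13570.9) · e^(−0.0598·14/12)
= 1463.3995 × 0.93261140 = 1364.78
Short position value = −(long value) = -1364.78

-1364.78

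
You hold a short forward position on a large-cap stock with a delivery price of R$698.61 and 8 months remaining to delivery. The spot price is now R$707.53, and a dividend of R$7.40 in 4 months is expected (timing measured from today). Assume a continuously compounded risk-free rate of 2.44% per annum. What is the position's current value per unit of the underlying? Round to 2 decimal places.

-R$12.85

PV(remaining dividends) I = 7.40·e^(−0.0244·4/12) = 7.3401
Current forward F = (S − I)·e^(rT) = (707.53 − 7.3401)·e^(0.0244·8/12) = 700.1899 × 1.016400 = 711.6730
Value (long) = (F − K)·e^(−rT) = (711.6730 − 698.61) × 0.983865 = 12.8522
Short position value = −(long value) = -R$12.85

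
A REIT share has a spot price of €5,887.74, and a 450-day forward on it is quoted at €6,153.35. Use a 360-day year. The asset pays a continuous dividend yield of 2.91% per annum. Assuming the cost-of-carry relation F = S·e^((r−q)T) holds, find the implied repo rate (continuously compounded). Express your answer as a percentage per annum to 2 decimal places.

From F = S·e^((r−q)T): (r − q) = ln(F/S)/T
ln(6153.35/5887.74) = ln(1.045112) = 0.044124
(r − q) = 0.044124 / (450/360) = 0.035299
r = ln(F/S)/T + q = 0.035299 + 0.0291 = 0.064399
r = 6.44%

6.44%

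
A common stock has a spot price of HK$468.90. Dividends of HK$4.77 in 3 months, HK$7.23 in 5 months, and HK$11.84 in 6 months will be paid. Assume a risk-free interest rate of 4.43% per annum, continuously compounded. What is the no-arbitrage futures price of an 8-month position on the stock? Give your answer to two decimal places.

PV(dividends) I = 4.77·e^(−0.0443·3/12) + 7.23·e^(−0.0443·5/12) + 11.84·e^(−0.0443·6/12)
I = 4.7175 + 7.0978 + 11.5806 = 23.3959
F = (S − I)·e^(rT) = (468.90 − 23.3959) · e^(0.0443·8/12)
= 445.5041 · e^0.029533 = 445.5041 × 1.029973 = HK$458.86

HK$458.86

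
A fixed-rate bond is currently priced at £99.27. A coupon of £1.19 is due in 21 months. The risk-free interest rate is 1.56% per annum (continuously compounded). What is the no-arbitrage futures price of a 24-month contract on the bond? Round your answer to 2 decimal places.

£101.22

PV(coupons) I = 1.19·e^(−0.0156·21/12)
I = 1.1580
F = (S − I)·e^(rT) = (99.27 − 1.1580) · e^(0.0156·24/12)
= 98.1120 · e^0.031200 = 98.1120 × 1.031692 = £101.22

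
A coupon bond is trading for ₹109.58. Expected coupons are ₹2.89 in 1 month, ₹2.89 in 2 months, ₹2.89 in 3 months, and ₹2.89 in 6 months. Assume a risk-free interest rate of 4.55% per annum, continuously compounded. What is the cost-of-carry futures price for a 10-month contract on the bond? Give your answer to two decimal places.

PV(coupons) I = 2.89·e^(−0.0455·1/12) + 2.89·e^(−0.0455·2/12) + 2.89·e^(−0.0455·3/12) + 2.89·e^(−0.0455·6/12)
I = 2.8791 + 2.8682 + 2.8573 + 2.8250 = 11.4296
F = (S − I)·e^(rT) = (109.58 − 11.4296) · e^(0.0455·10/12)
= 98.1504 · e^0.037917 = 98.1504 × 1.038645 = ₹101.94

₹101.94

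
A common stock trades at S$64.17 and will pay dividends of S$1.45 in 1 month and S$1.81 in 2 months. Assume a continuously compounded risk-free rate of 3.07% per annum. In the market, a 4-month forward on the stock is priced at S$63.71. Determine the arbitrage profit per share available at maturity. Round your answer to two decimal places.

PV(dividends) I = 1.45·e^(−0.0307·1/12) + 1.81·e^(−0.0307·2/12) = 3.2471
Fair forward F* = (S − I)·e^(rT) = (64.17 − 3.2471)·e^0.010233 = 60.9229 × 1.010286 = 61.5496
Market S$63.71 > fair 61.5496: forward overpriced → cash-and-carry (borrow at r, buy the stock and collect the dividends, short the forward).
Profit at T = |F_mkt − F*| = |63.71 − 61.5496| = S$2.16 per share

S$2.16 per share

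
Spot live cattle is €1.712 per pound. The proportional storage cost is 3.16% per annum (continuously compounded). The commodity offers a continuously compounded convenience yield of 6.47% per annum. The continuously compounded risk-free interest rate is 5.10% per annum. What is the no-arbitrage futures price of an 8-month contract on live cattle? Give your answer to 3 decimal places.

Net carry = r + u − y = 0.0510 + 0.0316 − 0.0647 = 0.0179
F = S·e^((r+u−y)T) = 1.712 · e^(0.0179 × 8/12) = 1.712 · e^0.011933
= 1.712 × 1.012004 = €1.733 per pound

€1.733 per pound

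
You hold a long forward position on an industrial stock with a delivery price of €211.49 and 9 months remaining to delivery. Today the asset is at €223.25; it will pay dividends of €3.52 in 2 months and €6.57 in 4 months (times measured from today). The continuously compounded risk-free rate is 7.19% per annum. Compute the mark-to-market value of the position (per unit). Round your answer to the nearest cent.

PV(remaining dividends) I = 3.52·e^(−0.0719·2/12) + 6.57·e^(−0.0719·4/12) = 9.8925
Current forward F = (S − I)·e^(rT) = (223.25 − 9.8925)·e^(0.0719·9/12) = 213.3575 × 1.055405 = 225.1786
Value (long) = (F − K)·e^(−rT) = (225.1786 − 211.49) × 0.947503 = 12.9700
Value = €12.97

€12.97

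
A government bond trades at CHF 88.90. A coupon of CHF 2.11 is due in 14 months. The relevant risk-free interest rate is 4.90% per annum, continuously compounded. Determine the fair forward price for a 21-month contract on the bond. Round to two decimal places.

CHF 94.69

PV(coupons) I = 2.11·e^(−0.0490·14/12)
I = 1.9928
F = (S − I)·e^(rT) = (88.90 − 1.9928) · e^(0.0490·21/12)
= 86.9072 · e^0.085750 = 86.9072 × 1.089534 = CHF 94.69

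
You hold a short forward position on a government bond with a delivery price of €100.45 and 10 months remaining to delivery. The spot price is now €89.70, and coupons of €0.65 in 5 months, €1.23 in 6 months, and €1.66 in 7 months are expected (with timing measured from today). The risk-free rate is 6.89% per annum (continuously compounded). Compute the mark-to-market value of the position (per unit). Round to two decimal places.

PV(remaining coupons) I = 0.65·e^(−0.0689·5/12) + 1.23·e^(−0.0689·6/12) + 1.66·e^(−0.0689·7/12) = 3.4146
Current forward F = (S − I)·e^(rT) = (89.70 − 3.4146)·e^(0.0689·10/12) = 86.2854 × 1.059097 = 91.3846
Value (long) = (F − K)·e^(−rT) = (91.3846 − 100.45) × 0.944201 = -8.5596
Short position value = −(long value) = €8.56

€8.56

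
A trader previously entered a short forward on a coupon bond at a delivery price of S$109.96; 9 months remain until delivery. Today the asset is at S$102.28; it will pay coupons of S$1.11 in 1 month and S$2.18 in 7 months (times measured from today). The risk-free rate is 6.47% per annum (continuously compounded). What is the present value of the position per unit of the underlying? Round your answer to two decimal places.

S$5.67

PV(remaining coupons) I = 1.11·e^(−0.0647·1/12) + 2.18·e^(−0.0647·7/12) = 3.2033
Current forward F = (S − I)·e^(rT) = (102.28 − 3.2033)·e^(0.0647·9/12) = 99.0767 × 1.049722 = 104.0030
Value (long) = (F − K)·e^(−rT) = (104.0030 − 109.96) × 0.952634 = -5.6748
Short position value = −(long value) = S$5.67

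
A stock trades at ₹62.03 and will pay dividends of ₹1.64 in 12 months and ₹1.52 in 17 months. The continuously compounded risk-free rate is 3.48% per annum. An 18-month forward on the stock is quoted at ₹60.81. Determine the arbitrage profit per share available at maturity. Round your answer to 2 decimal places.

₹1.35 per share

PV(dividends) I = 1.64·e^(−0.0348·12/12) + 1.52·e^(−0.0348·17/12) = 3.0308
Fair forward F* = (S − I)·e^(rT) = (62.03 − 3.0308)·e^0.052200 = 58.9992 × 1.053586 = 62.1607
Market ₹60.81 < fair 62.1607: forward underpriced → reverse cash-and-carry (short the stock, invest proceeds at r, pay the dividends, go long the forward).
Profit at T = |F_mkt − F*| = |60.81 − 62.1607| = ₹1.35 per share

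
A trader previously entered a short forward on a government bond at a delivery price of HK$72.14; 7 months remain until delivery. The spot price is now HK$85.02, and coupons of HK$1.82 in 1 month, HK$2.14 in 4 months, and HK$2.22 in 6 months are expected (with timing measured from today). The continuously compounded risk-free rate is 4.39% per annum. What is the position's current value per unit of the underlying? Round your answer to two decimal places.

-HK$8.61

PV(remaining coupons) I = 1.82·e^(−0.0439·1/12) + 2.14·e^(−0.0439·4/12) + 2.22·e^(−0.0439·6/12) = 6.0941
Current forward F = (S − I)·e^(rT) = (85.02 − 6.0941)·e^(0.0439·7/12) = 78.9259 × 1.025939 = 80.9732
Value (long) = (F − K)·e^(−rT) = (80.9732 − 72.14) × 0.974717 = 8.6099
Short position value = −(long value) = -HK$8.61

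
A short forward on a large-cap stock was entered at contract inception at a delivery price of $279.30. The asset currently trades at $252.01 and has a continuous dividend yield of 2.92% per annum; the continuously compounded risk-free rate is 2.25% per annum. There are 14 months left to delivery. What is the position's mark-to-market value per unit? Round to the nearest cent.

$28.49

Current fair forward for the remaining 14 months: F = S·e^((r − q)·T), (r − q) = 0.0225 − 0.0292 = -0.0067
F = 252.01 · e^(-0.0067 × 14/12) = 252.01 × 0.992214 = 250.0479
Value of long forward = (F − K)·e^(−rT) = (250.0479 − 279.30) · e^(−0.0225·14/12)
= -29.2521 × 0.974092 = -28.49
Short position value = −(long value) = $28.49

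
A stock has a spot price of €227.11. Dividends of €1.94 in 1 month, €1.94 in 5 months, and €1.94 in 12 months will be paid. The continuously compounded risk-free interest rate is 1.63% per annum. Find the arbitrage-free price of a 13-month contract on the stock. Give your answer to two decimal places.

€225.28

PV(dividends) I = 1.94·e^(−0.0163·1/12) + 1.94·e^(−0.0163·5/12) + 1.94·e^(−0.0163·12/12)
I = 1.9374 + 1.9269 + 1.9086 = 5.7729
F = (S − I)·e^(rT) = (227.11 − 5.7729) · e^(0.0163·13/12)
= 221.3371 · e^0.017658 = 221.3371 × 1.017815 = €225.28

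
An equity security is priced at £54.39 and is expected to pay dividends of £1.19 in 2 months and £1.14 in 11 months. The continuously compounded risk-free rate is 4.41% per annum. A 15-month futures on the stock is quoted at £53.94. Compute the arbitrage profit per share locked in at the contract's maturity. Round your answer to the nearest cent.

£1.13 per share

PV(dividends) I = 1.19·e^(−0.0441·2/12) + 1.14·e^(−0.0441·11/12) = 2.2761
Fair futures F* = (S − I)·e^(rT) = (54.39 − 2.2761)·e^0.055125 = 52.1139 × 1.056673 = 55.0674
Market £53.94 < fair 55.0674: forward underpriced → reverse cash-and-carry (short the stock, invest proceeds at r, pay the dividends, go long the forward).
Profit at T = |F_mkt − F*| = |53.94 − 55.0674| = £1.13 per share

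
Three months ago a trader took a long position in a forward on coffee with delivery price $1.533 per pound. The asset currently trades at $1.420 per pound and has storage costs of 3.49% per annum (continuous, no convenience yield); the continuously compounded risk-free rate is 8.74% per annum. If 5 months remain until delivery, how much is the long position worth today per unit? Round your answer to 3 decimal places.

-$0.037 per pound

Current fair forward for the remaining 5 months: F = S·e^((r + u)·T), (r + u) = 0.0874 + 0.0349 = 0.1223
F = 1.420 · e^(0.1223 × 5/12) = 1.420 × 1.052279 = 1.4942
Value of long forward = (F − K)·e^(−rT) = (1.4942 − 1.533) · e^(−0.0874·5/12)
= -0.0388 × 0.964238 = -0.037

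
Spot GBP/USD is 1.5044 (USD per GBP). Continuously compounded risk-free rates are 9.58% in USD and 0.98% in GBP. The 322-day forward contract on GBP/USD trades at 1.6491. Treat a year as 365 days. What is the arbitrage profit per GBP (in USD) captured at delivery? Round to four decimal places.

Fair forward: F* = S·e^(carry·T), with carry = (r_USD − r_GBP) = 0.0958 − 0.0098 = 0.0860
F* = 1.5044 · e^(0.0860 × 322/365) = 1.5044 · e^0.075868 = 1.5044 × 1.078820 = 1.6230
Market 1.6491 > fair 1.6230: forward overpriced → cash-and-carry (buy spot, short the forward).
At maturity, profit = |F_mkt − F*| = |1.6491 − 1.6230| = 0.0261 per GBP (in USD)

0.0261 per GBP (in USD)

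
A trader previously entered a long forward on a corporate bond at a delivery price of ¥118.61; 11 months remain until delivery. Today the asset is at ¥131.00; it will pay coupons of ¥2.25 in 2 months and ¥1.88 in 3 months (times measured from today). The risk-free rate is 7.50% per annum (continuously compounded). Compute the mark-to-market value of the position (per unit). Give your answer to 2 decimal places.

PV(remaining coupons) I = 2.25·e^(−0.0750·2/12) + 1.88·e^(−0.0750·3/12) = 4.0671
Current forward F = (S − I)·e^(rT) = (131.00 − 4.0671)·e^(0.0750·11/12) = 126.9329 × 1.071168 = 135.9665
Value (long) = (F − K)·e^(−rT) = (135.9665 − 118.61) × 0.933560 = 16.2033
Value = ¥16.20

¥16.20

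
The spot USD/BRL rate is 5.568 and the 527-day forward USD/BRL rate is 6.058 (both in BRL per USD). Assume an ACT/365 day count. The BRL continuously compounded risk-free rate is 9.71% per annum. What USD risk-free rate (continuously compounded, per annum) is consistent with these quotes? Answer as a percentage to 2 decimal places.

F = S·e^((r_BRL − r_USD)T) ⇒ r_USD = r_BRL − ln(F/S)/T
ln(6.058/5.568) = 0.084344; /(527/365) = 0.058417
r_USD = 0.0971 − 0.058417 = 0.038683
r_USD = 3.87%

3.87%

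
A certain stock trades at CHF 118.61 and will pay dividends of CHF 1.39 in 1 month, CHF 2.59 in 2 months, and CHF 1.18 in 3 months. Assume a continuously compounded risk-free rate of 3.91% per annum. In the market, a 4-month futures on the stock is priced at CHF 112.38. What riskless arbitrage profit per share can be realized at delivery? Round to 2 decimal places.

CHF 2.59 per share

PV(dividends) I = 1.39·e^(−0.0391·1/12) + 2.59·e^(−0.0391·2/12) + 1.18·e^(−0.0391·3/12) = 5.1272
Fair futures F* = (S − I)·e^(rT) = (118.61 − 5.1272)·e^0.013033 = 113.4828 × 1.013118 = 114.9715
Market CHF 112.38 < fair 114.9715: forward underpriced → reverse cash-and-carry (short the stock, invest proceeds at r, pay the dividends, go long the forward).
Profit at T = |F_mkt − F*| = |112.38 − 114.9715| = CHF 2.59 per share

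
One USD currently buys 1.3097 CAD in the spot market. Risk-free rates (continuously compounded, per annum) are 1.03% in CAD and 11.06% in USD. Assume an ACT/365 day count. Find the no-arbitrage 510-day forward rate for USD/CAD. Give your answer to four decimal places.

1.1384

F = S·e^((r_CAD − r_USD)T) = 1.3097 · e^((0.0103 − 0.1106) × 510/365)
= 1.3097 · e^-0.140145 = 1.3097 × 0.869232
F = 1.1384 CAD per USD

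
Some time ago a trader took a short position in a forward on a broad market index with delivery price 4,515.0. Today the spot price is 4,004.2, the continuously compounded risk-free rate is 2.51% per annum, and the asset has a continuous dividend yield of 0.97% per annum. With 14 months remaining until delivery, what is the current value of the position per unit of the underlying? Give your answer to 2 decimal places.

Current fair forward for the remaining 14 months: F = S·e^((r − q)·T), (r − q) = 0.0251 − 0.0097 = 0.0154
F = 4004.2 · e^(0.0154 × 14/12) = 4004.2 × 1.01812904 = 4076.7923
Value of long forward = (F − K)·e^(−rT) = (4076.7923 − 4515.0) · e^(−0.0251·14/12)
= -438.2077 × 0.97114127 = -425.56
Short position value = −(long value) = 425.56

425.56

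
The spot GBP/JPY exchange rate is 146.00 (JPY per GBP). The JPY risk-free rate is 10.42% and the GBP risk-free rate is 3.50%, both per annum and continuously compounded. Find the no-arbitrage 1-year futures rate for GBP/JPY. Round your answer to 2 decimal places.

F = S·e^((r_JPY − r_GBP)T) = 146.00 · e^((0.1042 − 0.0350) × 1)
= 146.00 · e^0.069200 = 146.00 × 1.071651
F = 156.46 JPY per GBP

156.46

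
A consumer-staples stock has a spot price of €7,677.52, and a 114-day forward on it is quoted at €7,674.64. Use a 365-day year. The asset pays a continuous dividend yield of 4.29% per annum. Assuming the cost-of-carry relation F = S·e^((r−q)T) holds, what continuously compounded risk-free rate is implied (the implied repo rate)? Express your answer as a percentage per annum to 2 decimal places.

4.17%

From F = S·e^((r−q)T): (r − q) = ln(F/S)/T
ln(7674.64/7677.52) = ln(0.999625) = -0.000375
(r − q) = -0.000375 / (114/365) = -0.001201
r = ln(F/S)/T + q = -0.001201 + 0.0429 = 0.041699
r = 4.17%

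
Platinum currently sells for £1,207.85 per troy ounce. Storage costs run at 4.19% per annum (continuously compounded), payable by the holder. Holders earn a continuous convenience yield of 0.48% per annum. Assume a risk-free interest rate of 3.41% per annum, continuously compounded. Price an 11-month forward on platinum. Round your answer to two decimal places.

Net carry = r + u − y = 0.0341 + 0.0419 − 0.0048 = 0.0712
F = S·e^((r+u−y)T) = 1207.85 · e^(0.0712 × 11/12) = 1207.85 · e^0.06526667
= 1207.85 × 1.06744364 = £1,289.31 per troy ounce

£1,289.31 per troy ounce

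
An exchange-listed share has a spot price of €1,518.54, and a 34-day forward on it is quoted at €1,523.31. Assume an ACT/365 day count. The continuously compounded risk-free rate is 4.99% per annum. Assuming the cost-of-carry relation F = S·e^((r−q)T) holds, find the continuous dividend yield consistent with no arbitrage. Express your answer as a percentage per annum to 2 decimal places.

1.62%

From F = S·e^((r−q)T): (r − q) = ln(F/S)/T
ln(1523.31/1518.54) = ln(1.003141) = 0.003136
(r − q) = 0.003136 / (34/365) = 0.033666
q = r − ln(F/S)/T = 0.0499 − 0.033666 = 0.016234
q = 1.62%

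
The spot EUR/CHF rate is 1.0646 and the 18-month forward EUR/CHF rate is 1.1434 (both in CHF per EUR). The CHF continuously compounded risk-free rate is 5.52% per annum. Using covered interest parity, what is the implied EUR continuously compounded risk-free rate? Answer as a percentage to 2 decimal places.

F = S·e^((r_CHF − r_EUR)T) ⇒ r_EUR = r_CHF − ln(F/S)/T
ln(1.1434/1.0646) = 0.071407; /(18/12) = 0.047605
r_EUR = 0.0552 − 0.047605 = 0.007595
r_EUR = 0.76%

0.76%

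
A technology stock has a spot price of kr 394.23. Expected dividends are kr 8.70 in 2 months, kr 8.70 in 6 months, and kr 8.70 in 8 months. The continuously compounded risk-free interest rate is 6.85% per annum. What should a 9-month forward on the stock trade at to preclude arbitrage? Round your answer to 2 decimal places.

PV(dividends) I = 8.70·e^(−0.0685·2/12) + 8.70·e^(−0.0685·6/12) + 8.70·e^(−0.0685·8/12)
I = 8.6012 + 8.4071 + 8.3116 = 25.3199
F = (S − I)·e^(rT) = (394.23 − 25.3199) · e^(0.0685·9/12)
= 368.9101 · e^0.051375 = 368.9101 × 1.052718 = kr 388.36

kr 388.36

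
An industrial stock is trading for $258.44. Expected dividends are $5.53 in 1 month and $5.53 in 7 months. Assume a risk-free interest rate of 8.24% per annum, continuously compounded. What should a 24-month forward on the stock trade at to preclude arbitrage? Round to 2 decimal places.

PV(dividends) I = 5.53·e^(−0.0824·1/12) + 5.53·e^(−0.0824·7/12)
I = 5.4922 + 5.2705 = 10.7627
F = (S − I)·e^(rT) = (258.44 − 10.7627) · e^(0.0824·24/12)
= 247.6773 · e^0.164800 = 247.6773 × 1.179157 = $292.05

$292.05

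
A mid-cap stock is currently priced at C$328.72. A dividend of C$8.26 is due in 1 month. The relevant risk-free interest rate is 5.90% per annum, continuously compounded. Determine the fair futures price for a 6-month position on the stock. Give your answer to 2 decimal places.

PV(dividends) I = 8.26·e^(−0.0590·1/12)
I = 8.2195
F = (S − I)·e^(rT) = (328.72 − 8.2195) · e^(0.0590·6/12)
= 320.5005 · e^0.029500 = 320.5005 × 1.029939 = C$330.10

C$330.10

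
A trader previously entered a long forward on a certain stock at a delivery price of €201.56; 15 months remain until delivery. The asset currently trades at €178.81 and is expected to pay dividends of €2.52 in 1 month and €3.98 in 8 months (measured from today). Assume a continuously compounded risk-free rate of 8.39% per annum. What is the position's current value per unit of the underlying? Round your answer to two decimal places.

PV(remaining dividends) I = 2.52·e^(−0.0839·1/12) + 3.98·e^(−0.0839·8/12) = 6.2659
Current forward F = (S − I)·e^(rT) = (178.81 − 6.2659)·e^(0.0839·15/12) = 172.5441 × 1.110572 = 191.6226
Value (long) = (F − K)·e^(−rT) = (191.6226 − 201.56) × 0.900437 = -8.9480
Value = -€8.95

-€8.95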